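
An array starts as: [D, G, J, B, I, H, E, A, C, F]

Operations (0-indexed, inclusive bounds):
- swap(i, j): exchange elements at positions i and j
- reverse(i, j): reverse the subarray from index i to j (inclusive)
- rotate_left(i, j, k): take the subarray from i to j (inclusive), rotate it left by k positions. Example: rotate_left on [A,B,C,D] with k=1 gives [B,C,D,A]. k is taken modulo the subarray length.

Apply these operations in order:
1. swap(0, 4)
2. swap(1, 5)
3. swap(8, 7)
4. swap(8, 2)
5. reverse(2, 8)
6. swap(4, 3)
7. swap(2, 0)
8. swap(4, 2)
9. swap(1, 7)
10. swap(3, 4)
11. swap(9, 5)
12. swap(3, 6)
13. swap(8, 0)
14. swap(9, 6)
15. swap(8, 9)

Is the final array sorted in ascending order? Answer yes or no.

Answer: yes

Derivation:
After 1 (swap(0, 4)): [I, G, J, B, D, H, E, A, C, F]
After 2 (swap(1, 5)): [I, H, J, B, D, G, E, A, C, F]
After 3 (swap(8, 7)): [I, H, J, B, D, G, E, C, A, F]
After 4 (swap(8, 2)): [I, H, A, B, D, G, E, C, J, F]
After 5 (reverse(2, 8)): [I, H, J, C, E, G, D, B, A, F]
After 6 (swap(4, 3)): [I, H, J, E, C, G, D, B, A, F]
After 7 (swap(2, 0)): [J, H, I, E, C, G, D, B, A, F]
After 8 (swap(4, 2)): [J, H, C, E, I, G, D, B, A, F]
After 9 (swap(1, 7)): [J, B, C, E, I, G, D, H, A, F]
After 10 (swap(3, 4)): [J, B, C, I, E, G, D, H, A, F]
After 11 (swap(9, 5)): [J, B, C, I, E, F, D, H, A, G]
After 12 (swap(3, 6)): [J, B, C, D, E, F, I, H, A, G]
After 13 (swap(8, 0)): [A, B, C, D, E, F, I, H, J, G]
After 14 (swap(9, 6)): [A, B, C, D, E, F, G, H, J, I]
After 15 (swap(8, 9)): [A, B, C, D, E, F, G, H, I, J]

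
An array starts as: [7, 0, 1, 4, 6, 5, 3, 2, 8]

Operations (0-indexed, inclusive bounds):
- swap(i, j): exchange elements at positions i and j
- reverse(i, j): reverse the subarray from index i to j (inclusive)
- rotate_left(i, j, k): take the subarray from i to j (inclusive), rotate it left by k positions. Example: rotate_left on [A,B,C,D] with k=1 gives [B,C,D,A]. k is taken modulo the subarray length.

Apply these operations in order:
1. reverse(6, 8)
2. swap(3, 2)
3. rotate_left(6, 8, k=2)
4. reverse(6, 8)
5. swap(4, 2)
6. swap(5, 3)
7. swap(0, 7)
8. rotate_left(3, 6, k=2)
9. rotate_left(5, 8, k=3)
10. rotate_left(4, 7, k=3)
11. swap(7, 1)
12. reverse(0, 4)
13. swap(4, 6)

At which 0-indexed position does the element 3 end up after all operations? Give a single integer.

Answer: 4

Derivation:
After 1 (reverse(6, 8)): [7, 0, 1, 4, 6, 5, 8, 2, 3]
After 2 (swap(3, 2)): [7, 0, 4, 1, 6, 5, 8, 2, 3]
After 3 (rotate_left(6, 8, k=2)): [7, 0, 4, 1, 6, 5, 3, 8, 2]
After 4 (reverse(6, 8)): [7, 0, 4, 1, 6, 5, 2, 8, 3]
After 5 (swap(4, 2)): [7, 0, 6, 1, 4, 5, 2, 8, 3]
After 6 (swap(5, 3)): [7, 0, 6, 5, 4, 1, 2, 8, 3]
After 7 (swap(0, 7)): [8, 0, 6, 5, 4, 1, 2, 7, 3]
After 8 (rotate_left(3, 6, k=2)): [8, 0, 6, 1, 2, 5, 4, 7, 3]
After 9 (rotate_left(5, 8, k=3)): [8, 0, 6, 1, 2, 3, 5, 4, 7]
After 10 (rotate_left(4, 7, k=3)): [8, 0, 6, 1, 4, 2, 3, 5, 7]
After 11 (swap(7, 1)): [8, 5, 6, 1, 4, 2, 3, 0, 7]
After 12 (reverse(0, 4)): [4, 1, 6, 5, 8, 2, 3, 0, 7]
After 13 (swap(4, 6)): [4, 1, 6, 5, 3, 2, 8, 0, 7]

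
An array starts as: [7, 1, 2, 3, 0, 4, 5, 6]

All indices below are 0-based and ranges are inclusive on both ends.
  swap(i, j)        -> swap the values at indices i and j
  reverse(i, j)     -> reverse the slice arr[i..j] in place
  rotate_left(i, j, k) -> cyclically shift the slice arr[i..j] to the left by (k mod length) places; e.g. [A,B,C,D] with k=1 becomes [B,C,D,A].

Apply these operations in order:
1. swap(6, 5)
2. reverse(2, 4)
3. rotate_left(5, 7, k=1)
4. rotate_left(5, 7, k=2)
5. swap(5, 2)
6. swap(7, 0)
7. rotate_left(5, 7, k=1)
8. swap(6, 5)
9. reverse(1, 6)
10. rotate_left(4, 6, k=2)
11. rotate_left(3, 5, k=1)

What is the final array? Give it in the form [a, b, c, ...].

After 1 (swap(6, 5)): [7, 1, 2, 3, 0, 5, 4, 6]
After 2 (reverse(2, 4)): [7, 1, 0, 3, 2, 5, 4, 6]
After 3 (rotate_left(5, 7, k=1)): [7, 1, 0, 3, 2, 4, 6, 5]
After 4 (rotate_left(5, 7, k=2)): [7, 1, 0, 3, 2, 5, 4, 6]
After 5 (swap(5, 2)): [7, 1, 5, 3, 2, 0, 4, 6]
After 6 (swap(7, 0)): [6, 1, 5, 3, 2, 0, 4, 7]
After 7 (rotate_left(5, 7, k=1)): [6, 1, 5, 3, 2, 4, 7, 0]
After 8 (swap(6, 5)): [6, 1, 5, 3, 2, 7, 4, 0]
After 9 (reverse(1, 6)): [6, 4, 7, 2, 3, 5, 1, 0]
After 10 (rotate_left(4, 6, k=2)): [6, 4, 7, 2, 1, 3, 5, 0]
After 11 (rotate_left(3, 5, k=1)): [6, 4, 7, 1, 3, 2, 5, 0]

Answer: [6, 4, 7, 1, 3, 2, 5, 0]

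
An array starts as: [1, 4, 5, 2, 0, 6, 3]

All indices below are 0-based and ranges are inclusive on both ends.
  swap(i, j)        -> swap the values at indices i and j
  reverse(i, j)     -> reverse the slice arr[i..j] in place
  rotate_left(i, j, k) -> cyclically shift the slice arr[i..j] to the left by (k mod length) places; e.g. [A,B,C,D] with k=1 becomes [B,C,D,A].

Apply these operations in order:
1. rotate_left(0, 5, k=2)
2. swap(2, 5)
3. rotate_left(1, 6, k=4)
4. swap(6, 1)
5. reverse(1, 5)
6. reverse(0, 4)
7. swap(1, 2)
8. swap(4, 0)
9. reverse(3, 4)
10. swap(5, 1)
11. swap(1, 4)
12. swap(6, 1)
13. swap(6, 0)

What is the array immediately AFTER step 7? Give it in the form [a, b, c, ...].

Answer: [3, 4, 2, 6, 5, 1, 0]

Derivation:
After 1 (rotate_left(0, 5, k=2)): [5, 2, 0, 6, 1, 4, 3]
After 2 (swap(2, 5)): [5, 2, 4, 6, 1, 0, 3]
After 3 (rotate_left(1, 6, k=4)): [5, 0, 3, 2, 4, 6, 1]
After 4 (swap(6, 1)): [5, 1, 3, 2, 4, 6, 0]
After 5 (reverse(1, 5)): [5, 6, 4, 2, 3, 1, 0]
After 6 (reverse(0, 4)): [3, 2, 4, 6, 5, 1, 0]
After 7 (swap(1, 2)): [3, 4, 2, 6, 5, 1, 0]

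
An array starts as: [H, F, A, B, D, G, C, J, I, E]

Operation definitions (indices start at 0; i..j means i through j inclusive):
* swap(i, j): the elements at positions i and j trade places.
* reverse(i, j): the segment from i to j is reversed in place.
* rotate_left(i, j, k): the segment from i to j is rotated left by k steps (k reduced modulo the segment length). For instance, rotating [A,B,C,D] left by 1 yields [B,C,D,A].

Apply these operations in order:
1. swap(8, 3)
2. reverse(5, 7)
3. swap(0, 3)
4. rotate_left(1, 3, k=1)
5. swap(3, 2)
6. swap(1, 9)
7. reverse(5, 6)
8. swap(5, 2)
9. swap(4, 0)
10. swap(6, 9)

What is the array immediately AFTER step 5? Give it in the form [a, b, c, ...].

Answer: [I, A, F, H, D, J, C, G, B, E]

Derivation:
After 1 (swap(8, 3)): [H, F, A, I, D, G, C, J, B, E]
After 2 (reverse(5, 7)): [H, F, A, I, D, J, C, G, B, E]
After 3 (swap(0, 3)): [I, F, A, H, D, J, C, G, B, E]
After 4 (rotate_left(1, 3, k=1)): [I, A, H, F, D, J, C, G, B, E]
After 5 (swap(3, 2)): [I, A, F, H, D, J, C, G, B, E]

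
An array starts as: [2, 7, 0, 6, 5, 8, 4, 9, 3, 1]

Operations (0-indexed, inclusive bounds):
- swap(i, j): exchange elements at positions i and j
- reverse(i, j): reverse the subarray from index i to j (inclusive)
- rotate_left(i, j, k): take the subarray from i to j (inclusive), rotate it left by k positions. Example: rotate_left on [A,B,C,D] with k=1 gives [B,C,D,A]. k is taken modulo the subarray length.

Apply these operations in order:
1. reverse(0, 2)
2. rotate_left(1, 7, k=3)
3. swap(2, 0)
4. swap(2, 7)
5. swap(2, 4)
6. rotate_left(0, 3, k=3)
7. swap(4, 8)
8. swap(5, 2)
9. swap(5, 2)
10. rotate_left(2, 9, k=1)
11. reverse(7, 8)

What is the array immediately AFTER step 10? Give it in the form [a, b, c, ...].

After 1 (reverse(0, 2)): [0, 7, 2, 6, 5, 8, 4, 9, 3, 1]
After 2 (rotate_left(1, 7, k=3)): [0, 5, 8, 4, 9, 7, 2, 6, 3, 1]
After 3 (swap(2, 0)): [8, 5, 0, 4, 9, 7, 2, 6, 3, 1]
After 4 (swap(2, 7)): [8, 5, 6, 4, 9, 7, 2, 0, 3, 1]
After 5 (swap(2, 4)): [8, 5, 9, 4, 6, 7, 2, 0, 3, 1]
After 6 (rotate_left(0, 3, k=3)): [4, 8, 5, 9, 6, 7, 2, 0, 3, 1]
After 7 (swap(4, 8)): [4, 8, 5, 9, 3, 7, 2, 0, 6, 1]
After 8 (swap(5, 2)): [4, 8, 7, 9, 3, 5, 2, 0, 6, 1]
After 9 (swap(5, 2)): [4, 8, 5, 9, 3, 7, 2, 0, 6, 1]
After 10 (rotate_left(2, 9, k=1)): [4, 8, 9, 3, 7, 2, 0, 6, 1, 5]

Answer: [4, 8, 9, 3, 7, 2, 0, 6, 1, 5]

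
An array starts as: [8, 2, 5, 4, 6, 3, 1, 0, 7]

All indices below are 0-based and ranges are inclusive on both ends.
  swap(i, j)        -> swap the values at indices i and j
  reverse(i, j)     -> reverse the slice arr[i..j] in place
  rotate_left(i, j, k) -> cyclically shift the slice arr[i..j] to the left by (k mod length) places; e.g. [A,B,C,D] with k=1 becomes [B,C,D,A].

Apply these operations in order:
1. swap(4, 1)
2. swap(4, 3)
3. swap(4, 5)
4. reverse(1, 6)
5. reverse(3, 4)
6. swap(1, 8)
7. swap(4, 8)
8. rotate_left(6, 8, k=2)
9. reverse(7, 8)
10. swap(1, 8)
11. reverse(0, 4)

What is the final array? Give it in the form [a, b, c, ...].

After 1 (swap(4, 1)): [8, 6, 5, 4, 2, 3, 1, 0, 7]
After 2 (swap(4, 3)): [8, 6, 5, 2, 4, 3, 1, 0, 7]
After 3 (swap(4, 5)): [8, 6, 5, 2, 3, 4, 1, 0, 7]
After 4 (reverse(1, 6)): [8, 1, 4, 3, 2, 5, 6, 0, 7]
After 5 (reverse(3, 4)): [8, 1, 4, 2, 3, 5, 6, 0, 7]
After 6 (swap(1, 8)): [8, 7, 4, 2, 3, 5, 6, 0, 1]
After 7 (swap(4, 8)): [8, 7, 4, 2, 1, 5, 6, 0, 3]
After 8 (rotate_left(6, 8, k=2)): [8, 7, 4, 2, 1, 5, 3, 6, 0]
After 9 (reverse(7, 8)): [8, 7, 4, 2, 1, 5, 3, 0, 6]
After 10 (swap(1, 8)): [8, 6, 4, 2, 1, 5, 3, 0, 7]
After 11 (reverse(0, 4)): [1, 2, 4, 6, 8, 5, 3, 0, 7]

Answer: [1, 2, 4, 6, 8, 5, 3, 0, 7]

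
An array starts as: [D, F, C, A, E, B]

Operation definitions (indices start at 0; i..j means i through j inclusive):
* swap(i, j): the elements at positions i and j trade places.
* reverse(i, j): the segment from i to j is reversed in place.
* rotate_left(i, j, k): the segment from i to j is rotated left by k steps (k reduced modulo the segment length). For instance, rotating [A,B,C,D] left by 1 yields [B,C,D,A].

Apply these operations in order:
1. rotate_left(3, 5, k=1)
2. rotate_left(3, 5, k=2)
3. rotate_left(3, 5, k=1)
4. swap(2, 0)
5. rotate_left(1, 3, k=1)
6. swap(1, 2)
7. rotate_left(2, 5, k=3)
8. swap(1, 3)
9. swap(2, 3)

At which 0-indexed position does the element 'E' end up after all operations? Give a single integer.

Answer: 2

Derivation:
After 1 (rotate_left(3, 5, k=1)): [D, F, C, E, B, A]
After 2 (rotate_left(3, 5, k=2)): [D, F, C, A, E, B]
After 3 (rotate_left(3, 5, k=1)): [D, F, C, E, B, A]
After 4 (swap(2, 0)): [C, F, D, E, B, A]
After 5 (rotate_left(1, 3, k=1)): [C, D, E, F, B, A]
After 6 (swap(1, 2)): [C, E, D, F, B, A]
After 7 (rotate_left(2, 5, k=3)): [C, E, A, D, F, B]
After 8 (swap(1, 3)): [C, D, A, E, F, B]
After 9 (swap(2, 3)): [C, D, E, A, F, B]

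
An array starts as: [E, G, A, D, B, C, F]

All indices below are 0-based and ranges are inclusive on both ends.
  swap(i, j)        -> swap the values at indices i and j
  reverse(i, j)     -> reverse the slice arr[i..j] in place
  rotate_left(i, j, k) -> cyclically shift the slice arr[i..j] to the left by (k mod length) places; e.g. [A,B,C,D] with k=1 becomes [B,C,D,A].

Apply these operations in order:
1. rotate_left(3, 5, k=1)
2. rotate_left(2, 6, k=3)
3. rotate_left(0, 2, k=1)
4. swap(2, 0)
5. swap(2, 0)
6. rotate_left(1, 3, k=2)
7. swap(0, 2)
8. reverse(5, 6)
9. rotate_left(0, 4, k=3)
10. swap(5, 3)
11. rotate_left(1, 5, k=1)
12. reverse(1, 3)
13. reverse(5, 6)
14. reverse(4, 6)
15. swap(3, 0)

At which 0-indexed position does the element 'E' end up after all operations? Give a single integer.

Answer: 3

Derivation:
After 1 (rotate_left(3, 5, k=1)): [E, G, A, B, C, D, F]
After 2 (rotate_left(2, 6, k=3)): [E, G, D, F, A, B, C]
After 3 (rotate_left(0, 2, k=1)): [G, D, E, F, A, B, C]
After 4 (swap(2, 0)): [E, D, G, F, A, B, C]
After 5 (swap(2, 0)): [G, D, E, F, A, B, C]
After 6 (rotate_left(1, 3, k=2)): [G, F, D, E, A, B, C]
After 7 (swap(0, 2)): [D, F, G, E, A, B, C]
After 8 (reverse(5, 6)): [D, F, G, E, A, C, B]
After 9 (rotate_left(0, 4, k=3)): [E, A, D, F, G, C, B]
After 10 (swap(5, 3)): [E, A, D, C, G, F, B]
After 11 (rotate_left(1, 5, k=1)): [E, D, C, G, F, A, B]
After 12 (reverse(1, 3)): [E, G, C, D, F, A, B]
After 13 (reverse(5, 6)): [E, G, C, D, F, B, A]
After 14 (reverse(4, 6)): [E, G, C, D, A, B, F]
After 15 (swap(3, 0)): [D, G, C, E, A, B, F]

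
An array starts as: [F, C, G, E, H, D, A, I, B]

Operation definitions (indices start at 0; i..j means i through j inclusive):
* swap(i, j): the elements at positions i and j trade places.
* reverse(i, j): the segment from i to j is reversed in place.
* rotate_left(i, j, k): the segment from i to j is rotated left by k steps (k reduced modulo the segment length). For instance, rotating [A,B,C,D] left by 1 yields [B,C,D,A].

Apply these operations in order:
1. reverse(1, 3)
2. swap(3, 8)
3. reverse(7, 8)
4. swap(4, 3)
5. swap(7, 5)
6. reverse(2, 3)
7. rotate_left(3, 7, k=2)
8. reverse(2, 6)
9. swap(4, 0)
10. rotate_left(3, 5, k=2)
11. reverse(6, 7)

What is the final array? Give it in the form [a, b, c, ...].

After 1 (reverse(1, 3)): [F, E, G, C, H, D, A, I, B]
After 2 (swap(3, 8)): [F, E, G, B, H, D, A, I, C]
After 3 (reverse(7, 8)): [F, E, G, B, H, D, A, C, I]
After 4 (swap(4, 3)): [F, E, G, H, B, D, A, C, I]
After 5 (swap(7, 5)): [F, E, G, H, B, C, A, D, I]
After 6 (reverse(2, 3)): [F, E, H, G, B, C, A, D, I]
After 7 (rotate_left(3, 7, k=2)): [F, E, H, C, A, D, G, B, I]
After 8 (reverse(2, 6)): [F, E, G, D, A, C, H, B, I]
After 9 (swap(4, 0)): [A, E, G, D, F, C, H, B, I]
After 10 (rotate_left(3, 5, k=2)): [A, E, G, C, D, F, H, B, I]
After 11 (reverse(6, 7)): [A, E, G, C, D, F, B, H, I]

Answer: [A, E, G, C, D, F, B, H, I]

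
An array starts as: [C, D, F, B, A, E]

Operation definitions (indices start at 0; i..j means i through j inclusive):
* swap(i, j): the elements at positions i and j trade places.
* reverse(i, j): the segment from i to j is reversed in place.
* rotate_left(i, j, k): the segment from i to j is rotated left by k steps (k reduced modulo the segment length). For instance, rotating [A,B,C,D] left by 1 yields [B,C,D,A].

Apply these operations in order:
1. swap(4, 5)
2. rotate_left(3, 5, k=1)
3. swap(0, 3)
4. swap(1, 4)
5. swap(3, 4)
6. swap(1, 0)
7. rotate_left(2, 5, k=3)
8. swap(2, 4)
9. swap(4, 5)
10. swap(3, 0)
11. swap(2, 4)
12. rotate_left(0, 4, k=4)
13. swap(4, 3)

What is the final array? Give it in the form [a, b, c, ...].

Answer: [D, F, E, A, C, B]

Derivation:
After 1 (swap(4, 5)): [C, D, F, B, E, A]
After 2 (rotate_left(3, 5, k=1)): [C, D, F, E, A, B]
After 3 (swap(0, 3)): [E, D, F, C, A, B]
After 4 (swap(1, 4)): [E, A, F, C, D, B]
After 5 (swap(3, 4)): [E, A, F, D, C, B]
After 6 (swap(1, 0)): [A, E, F, D, C, B]
After 7 (rotate_left(2, 5, k=3)): [A, E, B, F, D, C]
After 8 (swap(2, 4)): [A, E, D, F, B, C]
After 9 (swap(4, 5)): [A, E, D, F, C, B]
After 10 (swap(3, 0)): [F, E, D, A, C, B]
After 11 (swap(2, 4)): [F, E, C, A, D, B]
After 12 (rotate_left(0, 4, k=4)): [D, F, E, C, A, B]
After 13 (swap(4, 3)): [D, F, E, A, C, B]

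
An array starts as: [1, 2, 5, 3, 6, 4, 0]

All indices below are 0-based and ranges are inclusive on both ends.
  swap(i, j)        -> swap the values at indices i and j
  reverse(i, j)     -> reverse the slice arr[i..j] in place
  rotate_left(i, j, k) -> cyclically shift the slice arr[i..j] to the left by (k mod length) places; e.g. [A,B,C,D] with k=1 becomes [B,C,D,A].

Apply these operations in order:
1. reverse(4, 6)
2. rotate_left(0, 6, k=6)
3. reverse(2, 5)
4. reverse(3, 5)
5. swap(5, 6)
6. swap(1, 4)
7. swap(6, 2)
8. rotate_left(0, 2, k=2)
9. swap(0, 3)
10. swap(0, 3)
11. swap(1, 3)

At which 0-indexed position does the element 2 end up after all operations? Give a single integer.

After 1 (reverse(4, 6)): [1, 2, 5, 3, 0, 4, 6]
After 2 (rotate_left(0, 6, k=6)): [6, 1, 2, 5, 3, 0, 4]
After 3 (reverse(2, 5)): [6, 1, 0, 3, 5, 2, 4]
After 4 (reverse(3, 5)): [6, 1, 0, 2, 5, 3, 4]
After 5 (swap(5, 6)): [6, 1, 0, 2, 5, 4, 3]
After 6 (swap(1, 4)): [6, 5, 0, 2, 1, 4, 3]
After 7 (swap(6, 2)): [6, 5, 3, 2, 1, 4, 0]
After 8 (rotate_left(0, 2, k=2)): [3, 6, 5, 2, 1, 4, 0]
After 9 (swap(0, 3)): [2, 6, 5, 3, 1, 4, 0]
After 10 (swap(0, 3)): [3, 6, 5, 2, 1, 4, 0]
After 11 (swap(1, 3)): [3, 2, 5, 6, 1, 4, 0]

Answer: 1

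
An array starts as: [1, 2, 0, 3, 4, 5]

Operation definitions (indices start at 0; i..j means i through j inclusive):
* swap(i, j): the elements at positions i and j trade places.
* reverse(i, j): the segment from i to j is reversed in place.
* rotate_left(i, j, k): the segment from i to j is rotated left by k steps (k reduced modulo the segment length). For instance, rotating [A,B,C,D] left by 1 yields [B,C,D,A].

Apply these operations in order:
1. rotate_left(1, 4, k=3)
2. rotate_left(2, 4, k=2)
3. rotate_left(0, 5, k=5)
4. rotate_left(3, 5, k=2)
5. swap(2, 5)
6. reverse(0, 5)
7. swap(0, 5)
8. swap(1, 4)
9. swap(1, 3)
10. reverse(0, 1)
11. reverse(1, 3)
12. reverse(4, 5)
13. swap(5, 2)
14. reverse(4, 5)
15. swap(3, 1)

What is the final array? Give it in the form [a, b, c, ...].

Answer: [2, 5, 3, 1, 0, 4]

Derivation:
After 1 (rotate_left(1, 4, k=3)): [1, 4, 2, 0, 3, 5]
After 2 (rotate_left(2, 4, k=2)): [1, 4, 3, 2, 0, 5]
After 3 (rotate_left(0, 5, k=5)): [5, 1, 4, 3, 2, 0]
After 4 (rotate_left(3, 5, k=2)): [5, 1, 4, 0, 3, 2]
After 5 (swap(2, 5)): [5, 1, 2, 0, 3, 4]
After 6 (reverse(0, 5)): [4, 3, 0, 2, 1, 5]
After 7 (swap(0, 5)): [5, 3, 0, 2, 1, 4]
After 8 (swap(1, 4)): [5, 1, 0, 2, 3, 4]
After 9 (swap(1, 3)): [5, 2, 0, 1, 3, 4]
After 10 (reverse(0, 1)): [2, 5, 0, 1, 3, 4]
After 11 (reverse(1, 3)): [2, 1, 0, 5, 3, 4]
After 12 (reverse(4, 5)): [2, 1, 0, 5, 4, 3]
After 13 (swap(5, 2)): [2, 1, 3, 5, 4, 0]
After 14 (reverse(4, 5)): [2, 1, 3, 5, 0, 4]
After 15 (swap(3, 1)): [2, 5, 3, 1, 0, 4]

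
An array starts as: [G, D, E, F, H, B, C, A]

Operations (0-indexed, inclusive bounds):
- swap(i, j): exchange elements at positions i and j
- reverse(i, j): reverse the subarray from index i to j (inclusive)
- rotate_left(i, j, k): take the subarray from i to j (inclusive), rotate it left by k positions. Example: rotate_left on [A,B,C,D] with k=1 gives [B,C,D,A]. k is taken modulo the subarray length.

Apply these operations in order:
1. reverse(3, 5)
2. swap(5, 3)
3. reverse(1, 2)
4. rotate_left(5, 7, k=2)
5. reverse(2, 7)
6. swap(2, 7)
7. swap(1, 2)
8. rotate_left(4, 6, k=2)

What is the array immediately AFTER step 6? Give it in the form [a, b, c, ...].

After 1 (reverse(3, 5)): [G, D, E, B, H, F, C, A]
After 2 (swap(5, 3)): [G, D, E, F, H, B, C, A]
After 3 (reverse(1, 2)): [G, E, D, F, H, B, C, A]
After 4 (rotate_left(5, 7, k=2)): [G, E, D, F, H, A, B, C]
After 5 (reverse(2, 7)): [G, E, C, B, A, H, F, D]
After 6 (swap(2, 7)): [G, E, D, B, A, H, F, C]

Answer: [G, E, D, B, A, H, F, C]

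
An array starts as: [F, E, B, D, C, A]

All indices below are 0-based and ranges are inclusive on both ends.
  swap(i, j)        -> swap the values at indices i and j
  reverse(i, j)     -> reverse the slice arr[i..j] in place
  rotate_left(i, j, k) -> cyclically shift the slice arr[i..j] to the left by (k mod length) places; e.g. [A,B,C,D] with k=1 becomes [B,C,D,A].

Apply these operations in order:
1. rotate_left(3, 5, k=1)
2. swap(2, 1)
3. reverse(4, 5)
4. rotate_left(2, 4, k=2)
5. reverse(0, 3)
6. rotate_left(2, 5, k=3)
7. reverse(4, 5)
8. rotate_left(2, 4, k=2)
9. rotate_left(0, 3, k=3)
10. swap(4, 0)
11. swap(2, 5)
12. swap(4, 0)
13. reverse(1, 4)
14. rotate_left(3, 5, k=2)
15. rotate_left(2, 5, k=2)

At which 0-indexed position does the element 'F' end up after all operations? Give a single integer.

After 1 (rotate_left(3, 5, k=1)): [F, E, B, C, A, D]
After 2 (swap(2, 1)): [F, B, E, C, A, D]
After 3 (reverse(4, 5)): [F, B, E, C, D, A]
After 4 (rotate_left(2, 4, k=2)): [F, B, D, E, C, A]
After 5 (reverse(0, 3)): [E, D, B, F, C, A]
After 6 (rotate_left(2, 5, k=3)): [E, D, A, B, F, C]
After 7 (reverse(4, 5)): [E, D, A, B, C, F]
After 8 (rotate_left(2, 4, k=2)): [E, D, C, A, B, F]
After 9 (rotate_left(0, 3, k=3)): [A, E, D, C, B, F]
After 10 (swap(4, 0)): [B, E, D, C, A, F]
After 11 (swap(2, 5)): [B, E, F, C, A, D]
After 12 (swap(4, 0)): [A, E, F, C, B, D]
After 13 (reverse(1, 4)): [A, B, C, F, E, D]
After 14 (rotate_left(3, 5, k=2)): [A, B, C, D, F, E]
After 15 (rotate_left(2, 5, k=2)): [A, B, F, E, C, D]

Answer: 2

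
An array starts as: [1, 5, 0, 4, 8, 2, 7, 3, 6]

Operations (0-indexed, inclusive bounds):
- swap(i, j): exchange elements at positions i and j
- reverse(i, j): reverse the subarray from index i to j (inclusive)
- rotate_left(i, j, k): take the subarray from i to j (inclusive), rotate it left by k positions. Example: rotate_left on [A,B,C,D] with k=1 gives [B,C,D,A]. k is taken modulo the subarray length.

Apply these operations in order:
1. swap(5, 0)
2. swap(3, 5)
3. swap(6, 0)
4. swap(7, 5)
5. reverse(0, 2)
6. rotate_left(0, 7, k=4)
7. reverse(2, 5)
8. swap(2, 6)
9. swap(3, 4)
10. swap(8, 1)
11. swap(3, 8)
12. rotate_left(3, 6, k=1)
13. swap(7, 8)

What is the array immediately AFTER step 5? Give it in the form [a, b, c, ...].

After 1 (swap(5, 0)): [2, 5, 0, 4, 8, 1, 7, 3, 6]
After 2 (swap(3, 5)): [2, 5, 0, 1, 8, 4, 7, 3, 6]
After 3 (swap(6, 0)): [7, 5, 0, 1, 8, 4, 2, 3, 6]
After 4 (swap(7, 5)): [7, 5, 0, 1, 8, 3, 2, 4, 6]
After 5 (reverse(0, 2)): [0, 5, 7, 1, 8, 3, 2, 4, 6]

Answer: [0, 5, 7, 1, 8, 3, 2, 4, 6]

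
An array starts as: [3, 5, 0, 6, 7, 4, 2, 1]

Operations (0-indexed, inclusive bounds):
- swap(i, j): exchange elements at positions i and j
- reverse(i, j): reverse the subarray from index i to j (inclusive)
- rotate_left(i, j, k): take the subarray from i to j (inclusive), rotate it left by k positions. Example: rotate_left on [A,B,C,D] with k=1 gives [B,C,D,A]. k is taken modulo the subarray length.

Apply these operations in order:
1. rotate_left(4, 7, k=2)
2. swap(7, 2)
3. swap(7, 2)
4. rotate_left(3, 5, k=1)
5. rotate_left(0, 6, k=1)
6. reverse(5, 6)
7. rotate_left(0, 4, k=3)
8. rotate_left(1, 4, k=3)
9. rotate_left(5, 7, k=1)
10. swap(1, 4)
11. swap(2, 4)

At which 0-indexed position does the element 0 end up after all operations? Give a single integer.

Answer: 1

Derivation:
After 1 (rotate_left(4, 7, k=2)): [3, 5, 0, 6, 2, 1, 7, 4]
After 2 (swap(7, 2)): [3, 5, 4, 6, 2, 1, 7, 0]
After 3 (swap(7, 2)): [3, 5, 0, 6, 2, 1, 7, 4]
After 4 (rotate_left(3, 5, k=1)): [3, 5, 0, 2, 1, 6, 7, 4]
After 5 (rotate_left(0, 6, k=1)): [5, 0, 2, 1, 6, 7, 3, 4]
After 6 (reverse(5, 6)): [5, 0, 2, 1, 6, 3, 7, 4]
After 7 (rotate_left(0, 4, k=3)): [1, 6, 5, 0, 2, 3, 7, 4]
After 8 (rotate_left(1, 4, k=3)): [1, 2, 6, 5, 0, 3, 7, 4]
After 9 (rotate_left(5, 7, k=1)): [1, 2, 6, 5, 0, 7, 4, 3]
After 10 (swap(1, 4)): [1, 0, 6, 5, 2, 7, 4, 3]
After 11 (swap(2, 4)): [1, 0, 2, 5, 6, 7, 4, 3]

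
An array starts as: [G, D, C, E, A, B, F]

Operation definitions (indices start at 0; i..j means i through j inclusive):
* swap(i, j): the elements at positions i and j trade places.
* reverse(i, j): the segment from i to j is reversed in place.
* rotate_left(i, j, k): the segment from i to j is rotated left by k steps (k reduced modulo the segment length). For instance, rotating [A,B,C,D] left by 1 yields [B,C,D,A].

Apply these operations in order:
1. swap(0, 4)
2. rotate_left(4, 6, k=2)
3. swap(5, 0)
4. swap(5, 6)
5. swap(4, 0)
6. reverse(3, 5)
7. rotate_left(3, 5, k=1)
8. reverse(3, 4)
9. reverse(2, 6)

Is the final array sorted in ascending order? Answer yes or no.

Answer: no

Derivation:
After 1 (swap(0, 4)): [A, D, C, E, G, B, F]
After 2 (rotate_left(4, 6, k=2)): [A, D, C, E, F, G, B]
After 3 (swap(5, 0)): [G, D, C, E, F, A, B]
After 4 (swap(5, 6)): [G, D, C, E, F, B, A]
After 5 (swap(4, 0)): [F, D, C, E, G, B, A]
After 6 (reverse(3, 5)): [F, D, C, B, G, E, A]
After 7 (rotate_left(3, 5, k=1)): [F, D, C, G, E, B, A]
After 8 (reverse(3, 4)): [F, D, C, E, G, B, A]
After 9 (reverse(2, 6)): [F, D, A, B, G, E, C]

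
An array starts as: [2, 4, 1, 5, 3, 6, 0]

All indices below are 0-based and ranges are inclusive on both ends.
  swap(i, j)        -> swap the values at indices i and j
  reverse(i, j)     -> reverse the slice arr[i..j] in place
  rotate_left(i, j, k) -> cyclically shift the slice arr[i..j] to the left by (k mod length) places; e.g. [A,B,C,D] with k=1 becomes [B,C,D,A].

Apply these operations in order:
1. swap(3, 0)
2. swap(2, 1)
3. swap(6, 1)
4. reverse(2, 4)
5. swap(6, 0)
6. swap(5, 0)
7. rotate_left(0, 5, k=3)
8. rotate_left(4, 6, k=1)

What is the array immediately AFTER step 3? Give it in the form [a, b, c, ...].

Answer: [5, 0, 4, 2, 3, 6, 1]

Derivation:
After 1 (swap(3, 0)): [5, 4, 1, 2, 3, 6, 0]
After 2 (swap(2, 1)): [5, 1, 4, 2, 3, 6, 0]
After 3 (swap(6, 1)): [5, 0, 4, 2, 3, 6, 1]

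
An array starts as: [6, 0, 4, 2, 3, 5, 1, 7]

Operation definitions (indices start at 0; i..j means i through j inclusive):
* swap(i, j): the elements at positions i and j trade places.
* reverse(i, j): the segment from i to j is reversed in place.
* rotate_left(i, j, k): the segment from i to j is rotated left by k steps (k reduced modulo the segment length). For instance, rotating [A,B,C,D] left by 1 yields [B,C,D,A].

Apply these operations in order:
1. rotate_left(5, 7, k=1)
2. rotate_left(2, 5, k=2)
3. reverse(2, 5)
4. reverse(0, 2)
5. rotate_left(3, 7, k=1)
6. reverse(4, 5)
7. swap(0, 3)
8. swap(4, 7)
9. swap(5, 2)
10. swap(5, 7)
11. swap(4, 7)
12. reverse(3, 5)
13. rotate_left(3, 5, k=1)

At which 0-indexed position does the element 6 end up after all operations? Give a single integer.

After 1 (rotate_left(5, 7, k=1)): [6, 0, 4, 2, 3, 1, 7, 5]
After 2 (rotate_left(2, 5, k=2)): [6, 0, 3, 1, 4, 2, 7, 5]
After 3 (reverse(2, 5)): [6, 0, 2, 4, 1, 3, 7, 5]
After 4 (reverse(0, 2)): [2, 0, 6, 4, 1, 3, 7, 5]
After 5 (rotate_left(3, 7, k=1)): [2, 0, 6, 1, 3, 7, 5, 4]
After 6 (reverse(4, 5)): [2, 0, 6, 1, 7, 3, 5, 4]
After 7 (swap(0, 3)): [1, 0, 6, 2, 7, 3, 5, 4]
After 8 (swap(4, 7)): [1, 0, 6, 2, 4, 3, 5, 7]
After 9 (swap(5, 2)): [1, 0, 3, 2, 4, 6, 5, 7]
After 10 (swap(5, 7)): [1, 0, 3, 2, 4, 7, 5, 6]
After 11 (swap(4, 7)): [1, 0, 3, 2, 6, 7, 5, 4]
After 12 (reverse(3, 5)): [1, 0, 3, 7, 6, 2, 5, 4]
After 13 (rotate_left(3, 5, k=1)): [1, 0, 3, 6, 2, 7, 5, 4]

Answer: 3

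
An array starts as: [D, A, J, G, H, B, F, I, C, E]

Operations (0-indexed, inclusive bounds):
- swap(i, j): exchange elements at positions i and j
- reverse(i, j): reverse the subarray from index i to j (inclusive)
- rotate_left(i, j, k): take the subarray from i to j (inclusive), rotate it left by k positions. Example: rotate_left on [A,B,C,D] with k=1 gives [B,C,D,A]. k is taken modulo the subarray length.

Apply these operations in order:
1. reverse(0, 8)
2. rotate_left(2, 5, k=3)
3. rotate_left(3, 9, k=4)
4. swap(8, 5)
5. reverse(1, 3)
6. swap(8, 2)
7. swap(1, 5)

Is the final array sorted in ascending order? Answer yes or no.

Answer: no

Derivation:
After 1 (reverse(0, 8)): [C, I, F, B, H, G, J, A, D, E]
After 2 (rotate_left(2, 5, k=3)): [C, I, G, F, B, H, J, A, D, E]
After 3 (rotate_left(3, 9, k=4)): [C, I, G, A, D, E, F, B, H, J]
After 4 (swap(8, 5)): [C, I, G, A, D, H, F, B, E, J]
After 5 (reverse(1, 3)): [C, A, G, I, D, H, F, B, E, J]
After 6 (swap(8, 2)): [C, A, E, I, D, H, F, B, G, J]
After 7 (swap(1, 5)): [C, H, E, I, D, A, F, B, G, J]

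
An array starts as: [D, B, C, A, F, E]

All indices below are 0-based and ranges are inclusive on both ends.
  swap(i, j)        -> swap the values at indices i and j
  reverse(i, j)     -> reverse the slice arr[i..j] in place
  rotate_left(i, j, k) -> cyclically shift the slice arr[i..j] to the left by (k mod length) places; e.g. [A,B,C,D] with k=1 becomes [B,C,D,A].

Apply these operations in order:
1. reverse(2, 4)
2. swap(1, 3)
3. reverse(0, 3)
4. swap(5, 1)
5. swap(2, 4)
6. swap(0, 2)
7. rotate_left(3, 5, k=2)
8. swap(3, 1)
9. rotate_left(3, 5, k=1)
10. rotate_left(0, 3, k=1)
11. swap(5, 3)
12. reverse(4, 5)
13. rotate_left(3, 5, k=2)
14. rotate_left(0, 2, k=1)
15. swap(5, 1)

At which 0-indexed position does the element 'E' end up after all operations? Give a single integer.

After 1 (reverse(2, 4)): [D, B, F, A, C, E]
After 2 (swap(1, 3)): [D, A, F, B, C, E]
After 3 (reverse(0, 3)): [B, F, A, D, C, E]
After 4 (swap(5, 1)): [B, E, A, D, C, F]
After 5 (swap(2, 4)): [B, E, C, D, A, F]
After 6 (swap(0, 2)): [C, E, B, D, A, F]
After 7 (rotate_left(3, 5, k=2)): [C, E, B, F, D, A]
After 8 (swap(3, 1)): [C, F, B, E, D, A]
After 9 (rotate_left(3, 5, k=1)): [C, F, B, D, A, E]
After 10 (rotate_left(0, 3, k=1)): [F, B, D, C, A, E]
After 11 (swap(5, 3)): [F, B, D, E, A, C]
After 12 (reverse(4, 5)): [F, B, D, E, C, A]
After 13 (rotate_left(3, 5, k=2)): [F, B, D, A, E, C]
After 14 (rotate_left(0, 2, k=1)): [B, D, F, A, E, C]
After 15 (swap(5, 1)): [B, C, F, A, E, D]

Answer: 4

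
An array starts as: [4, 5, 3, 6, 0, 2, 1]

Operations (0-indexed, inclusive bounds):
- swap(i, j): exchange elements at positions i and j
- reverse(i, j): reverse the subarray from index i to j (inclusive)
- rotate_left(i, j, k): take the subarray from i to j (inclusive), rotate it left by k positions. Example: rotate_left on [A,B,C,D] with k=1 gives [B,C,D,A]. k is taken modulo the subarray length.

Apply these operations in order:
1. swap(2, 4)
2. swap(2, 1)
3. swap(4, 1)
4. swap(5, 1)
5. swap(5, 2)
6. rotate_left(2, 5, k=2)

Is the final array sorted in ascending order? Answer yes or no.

Answer: no

Derivation:
After 1 (swap(2, 4)): [4, 5, 0, 6, 3, 2, 1]
After 2 (swap(2, 1)): [4, 0, 5, 6, 3, 2, 1]
After 3 (swap(4, 1)): [4, 3, 5, 6, 0, 2, 1]
After 4 (swap(5, 1)): [4, 2, 5, 6, 0, 3, 1]
After 5 (swap(5, 2)): [4, 2, 3, 6, 0, 5, 1]
After 6 (rotate_left(2, 5, k=2)): [4, 2, 0, 5, 3, 6, 1]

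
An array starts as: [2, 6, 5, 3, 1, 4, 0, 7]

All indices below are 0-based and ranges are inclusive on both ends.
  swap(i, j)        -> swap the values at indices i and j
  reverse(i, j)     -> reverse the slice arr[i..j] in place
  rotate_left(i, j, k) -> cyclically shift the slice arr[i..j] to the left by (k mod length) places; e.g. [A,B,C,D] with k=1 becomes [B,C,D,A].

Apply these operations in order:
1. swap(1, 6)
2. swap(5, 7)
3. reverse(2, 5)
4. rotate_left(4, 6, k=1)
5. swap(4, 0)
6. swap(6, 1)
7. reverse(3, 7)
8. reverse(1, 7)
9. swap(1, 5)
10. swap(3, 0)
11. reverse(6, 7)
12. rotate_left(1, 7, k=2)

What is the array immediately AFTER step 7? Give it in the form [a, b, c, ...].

Answer: [5, 3, 7, 4, 0, 6, 2, 1]

Derivation:
After 1 (swap(1, 6)): [2, 0, 5, 3, 1, 4, 6, 7]
After 2 (swap(5, 7)): [2, 0, 5, 3, 1, 7, 6, 4]
After 3 (reverse(2, 5)): [2, 0, 7, 1, 3, 5, 6, 4]
After 4 (rotate_left(4, 6, k=1)): [2, 0, 7, 1, 5, 6, 3, 4]
After 5 (swap(4, 0)): [5, 0, 7, 1, 2, 6, 3, 4]
After 6 (swap(6, 1)): [5, 3, 7, 1, 2, 6, 0, 4]
After 7 (reverse(3, 7)): [5, 3, 7, 4, 0, 6, 2, 1]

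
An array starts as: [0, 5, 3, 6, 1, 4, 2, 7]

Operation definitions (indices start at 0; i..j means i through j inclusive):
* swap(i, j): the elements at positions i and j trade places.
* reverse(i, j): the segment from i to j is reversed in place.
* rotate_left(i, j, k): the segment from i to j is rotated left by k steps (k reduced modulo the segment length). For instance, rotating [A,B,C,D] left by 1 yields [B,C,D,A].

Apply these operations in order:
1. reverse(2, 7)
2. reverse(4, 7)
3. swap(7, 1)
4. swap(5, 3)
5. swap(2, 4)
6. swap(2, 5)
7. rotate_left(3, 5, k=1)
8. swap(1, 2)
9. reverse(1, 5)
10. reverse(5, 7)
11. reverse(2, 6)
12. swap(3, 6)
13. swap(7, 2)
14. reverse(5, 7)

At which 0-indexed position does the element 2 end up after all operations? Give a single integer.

Answer: 2

Derivation:
After 1 (reverse(2, 7)): [0, 5, 7, 2, 4, 1, 6, 3]
After 2 (reverse(4, 7)): [0, 5, 7, 2, 3, 6, 1, 4]
After 3 (swap(7, 1)): [0, 4, 7, 2, 3, 6, 1, 5]
After 4 (swap(5, 3)): [0, 4, 7, 6, 3, 2, 1, 5]
After 5 (swap(2, 4)): [0, 4, 3, 6, 7, 2, 1, 5]
After 6 (swap(2, 5)): [0, 4, 2, 6, 7, 3, 1, 5]
After 7 (rotate_left(3, 5, k=1)): [0, 4, 2, 7, 3, 6, 1, 5]
After 8 (swap(1, 2)): [0, 2, 4, 7, 3, 6, 1, 5]
After 9 (reverse(1, 5)): [0, 6, 3, 7, 4, 2, 1, 5]
After 10 (reverse(5, 7)): [0, 6, 3, 7, 4, 5, 1, 2]
After 11 (reverse(2, 6)): [0, 6, 1, 5, 4, 7, 3, 2]
After 12 (swap(3, 6)): [0, 6, 1, 3, 4, 7, 5, 2]
After 13 (swap(7, 2)): [0, 6, 2, 3, 4, 7, 5, 1]
After 14 (reverse(5, 7)): [0, 6, 2, 3, 4, 1, 5, 7]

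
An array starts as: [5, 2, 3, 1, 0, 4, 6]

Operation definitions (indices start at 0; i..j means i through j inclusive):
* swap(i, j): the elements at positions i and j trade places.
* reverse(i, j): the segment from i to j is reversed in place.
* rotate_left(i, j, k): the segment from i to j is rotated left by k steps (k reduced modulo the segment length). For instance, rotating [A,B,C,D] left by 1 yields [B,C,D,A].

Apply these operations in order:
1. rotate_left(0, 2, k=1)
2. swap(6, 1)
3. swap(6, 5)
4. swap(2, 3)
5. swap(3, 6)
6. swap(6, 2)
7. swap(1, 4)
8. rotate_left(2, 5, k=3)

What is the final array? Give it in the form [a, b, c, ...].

After 1 (rotate_left(0, 2, k=1)): [2, 3, 5, 1, 0, 4, 6]
After 2 (swap(6, 1)): [2, 6, 5, 1, 0, 4, 3]
After 3 (swap(6, 5)): [2, 6, 5, 1, 0, 3, 4]
After 4 (swap(2, 3)): [2, 6, 1, 5, 0, 3, 4]
After 5 (swap(3, 6)): [2, 6, 1, 4, 0, 3, 5]
After 6 (swap(6, 2)): [2, 6, 5, 4, 0, 3, 1]
After 7 (swap(1, 4)): [2, 0, 5, 4, 6, 3, 1]
After 8 (rotate_left(2, 5, k=3)): [2, 0, 3, 5, 4, 6, 1]

Answer: [2, 0, 3, 5, 4, 6, 1]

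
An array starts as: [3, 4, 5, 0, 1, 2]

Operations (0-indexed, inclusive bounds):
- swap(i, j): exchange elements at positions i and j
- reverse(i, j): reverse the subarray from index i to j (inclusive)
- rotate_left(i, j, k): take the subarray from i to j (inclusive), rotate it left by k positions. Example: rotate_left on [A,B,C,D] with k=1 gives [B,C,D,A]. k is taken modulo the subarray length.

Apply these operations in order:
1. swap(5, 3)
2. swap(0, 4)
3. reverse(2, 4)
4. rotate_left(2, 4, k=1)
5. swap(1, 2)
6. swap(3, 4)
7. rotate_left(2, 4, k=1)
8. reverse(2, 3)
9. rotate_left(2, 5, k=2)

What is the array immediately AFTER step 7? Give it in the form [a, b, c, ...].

Answer: [1, 2, 3, 5, 4, 0]

Derivation:
After 1 (swap(5, 3)): [3, 4, 5, 2, 1, 0]
After 2 (swap(0, 4)): [1, 4, 5, 2, 3, 0]
After 3 (reverse(2, 4)): [1, 4, 3, 2, 5, 0]
After 4 (rotate_left(2, 4, k=1)): [1, 4, 2, 5, 3, 0]
After 5 (swap(1, 2)): [1, 2, 4, 5, 3, 0]
After 6 (swap(3, 4)): [1, 2, 4, 3, 5, 0]
After 7 (rotate_left(2, 4, k=1)): [1, 2, 3, 5, 4, 0]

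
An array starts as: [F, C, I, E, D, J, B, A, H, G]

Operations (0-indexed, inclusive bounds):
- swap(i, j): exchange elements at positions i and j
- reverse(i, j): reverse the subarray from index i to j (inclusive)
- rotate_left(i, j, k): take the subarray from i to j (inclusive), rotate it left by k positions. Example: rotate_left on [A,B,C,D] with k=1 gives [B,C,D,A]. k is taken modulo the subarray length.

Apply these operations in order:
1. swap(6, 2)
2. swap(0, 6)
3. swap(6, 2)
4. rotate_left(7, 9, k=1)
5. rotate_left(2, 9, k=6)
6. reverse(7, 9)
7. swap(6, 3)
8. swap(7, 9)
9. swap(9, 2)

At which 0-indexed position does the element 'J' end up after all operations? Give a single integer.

After 1 (swap(6, 2)): [F, C, B, E, D, J, I, A, H, G]
After 2 (swap(0, 6)): [I, C, B, E, D, J, F, A, H, G]
After 3 (swap(6, 2)): [I, C, F, E, D, J, B, A, H, G]
After 4 (rotate_left(7, 9, k=1)): [I, C, F, E, D, J, B, H, G, A]
After 5 (rotate_left(2, 9, k=6)): [I, C, G, A, F, E, D, J, B, H]
After 6 (reverse(7, 9)): [I, C, G, A, F, E, D, H, B, J]
After 7 (swap(6, 3)): [I, C, G, D, F, E, A, H, B, J]
After 8 (swap(7, 9)): [I, C, G, D, F, E, A, J, B, H]
After 9 (swap(9, 2)): [I, C, H, D, F, E, A, J, B, G]

Answer: 7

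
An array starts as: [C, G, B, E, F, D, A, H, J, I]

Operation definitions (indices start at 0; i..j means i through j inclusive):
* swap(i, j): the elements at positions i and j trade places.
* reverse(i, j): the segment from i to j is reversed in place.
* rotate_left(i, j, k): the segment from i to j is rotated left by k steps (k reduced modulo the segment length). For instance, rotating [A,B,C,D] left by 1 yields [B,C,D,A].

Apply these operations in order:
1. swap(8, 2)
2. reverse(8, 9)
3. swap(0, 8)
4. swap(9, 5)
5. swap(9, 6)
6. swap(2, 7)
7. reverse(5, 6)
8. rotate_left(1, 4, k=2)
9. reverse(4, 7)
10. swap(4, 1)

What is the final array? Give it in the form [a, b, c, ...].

Answer: [I, J, F, G, E, B, D, H, C, A]

Derivation:
After 1 (swap(8, 2)): [C, G, J, E, F, D, A, H, B, I]
After 2 (reverse(8, 9)): [C, G, J, E, F, D, A, H, I, B]
After 3 (swap(0, 8)): [I, G, J, E, F, D, A, H, C, B]
After 4 (swap(9, 5)): [I, G, J, E, F, B, A, H, C, D]
After 5 (swap(9, 6)): [I, G, J, E, F, B, D, H, C, A]
After 6 (swap(2, 7)): [I, G, H, E, F, B, D, J, C, A]
After 7 (reverse(5, 6)): [I, G, H, E, F, D, B, J, C, A]
After 8 (rotate_left(1, 4, k=2)): [I, E, F, G, H, D, B, J, C, A]
After 9 (reverse(4, 7)): [I, E, F, G, J, B, D, H, C, A]
After 10 (swap(4, 1)): [I, J, F, G, E, B, D, H, C, A]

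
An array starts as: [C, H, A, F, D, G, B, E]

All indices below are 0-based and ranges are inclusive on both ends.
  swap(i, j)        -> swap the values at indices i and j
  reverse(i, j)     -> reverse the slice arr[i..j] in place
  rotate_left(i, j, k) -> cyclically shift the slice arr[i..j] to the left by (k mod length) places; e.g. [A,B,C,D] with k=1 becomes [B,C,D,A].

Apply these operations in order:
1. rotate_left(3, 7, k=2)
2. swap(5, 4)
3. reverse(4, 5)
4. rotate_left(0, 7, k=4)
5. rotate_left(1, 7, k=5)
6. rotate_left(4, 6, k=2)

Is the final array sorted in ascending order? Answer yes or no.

After 1 (rotate_left(3, 7, k=2)): [C, H, A, G, B, E, F, D]
After 2 (swap(5, 4)): [C, H, A, G, E, B, F, D]
After 3 (reverse(4, 5)): [C, H, A, G, B, E, F, D]
After 4 (rotate_left(0, 7, k=4)): [B, E, F, D, C, H, A, G]
After 5 (rotate_left(1, 7, k=5)): [B, A, G, E, F, D, C, H]
After 6 (rotate_left(4, 6, k=2)): [B, A, G, E, C, F, D, H]

Answer: no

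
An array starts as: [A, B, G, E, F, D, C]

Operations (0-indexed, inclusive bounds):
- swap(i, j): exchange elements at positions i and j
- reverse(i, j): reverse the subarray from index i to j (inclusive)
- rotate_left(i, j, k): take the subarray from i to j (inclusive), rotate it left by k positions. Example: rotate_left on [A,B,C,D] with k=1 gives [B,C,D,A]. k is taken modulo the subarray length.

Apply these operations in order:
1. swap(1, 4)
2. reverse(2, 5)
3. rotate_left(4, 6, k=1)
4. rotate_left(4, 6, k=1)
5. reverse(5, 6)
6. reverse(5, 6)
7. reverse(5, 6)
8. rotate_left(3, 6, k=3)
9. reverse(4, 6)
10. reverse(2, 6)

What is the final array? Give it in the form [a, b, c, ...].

Answer: [A, F, B, C, G, E, D]

Derivation:
After 1 (swap(1, 4)): [A, F, G, E, B, D, C]
After 2 (reverse(2, 5)): [A, F, D, B, E, G, C]
After 3 (rotate_left(4, 6, k=1)): [A, F, D, B, G, C, E]
After 4 (rotate_left(4, 6, k=1)): [A, F, D, B, C, E, G]
After 5 (reverse(5, 6)): [A, F, D, B, C, G, E]
After 6 (reverse(5, 6)): [A, F, D, B, C, E, G]
After 7 (reverse(5, 6)): [A, F, D, B, C, G, E]
After 8 (rotate_left(3, 6, k=3)): [A, F, D, E, B, C, G]
After 9 (reverse(4, 6)): [A, F, D, E, G, C, B]
After 10 (reverse(2, 6)): [A, F, B, C, G, E, D]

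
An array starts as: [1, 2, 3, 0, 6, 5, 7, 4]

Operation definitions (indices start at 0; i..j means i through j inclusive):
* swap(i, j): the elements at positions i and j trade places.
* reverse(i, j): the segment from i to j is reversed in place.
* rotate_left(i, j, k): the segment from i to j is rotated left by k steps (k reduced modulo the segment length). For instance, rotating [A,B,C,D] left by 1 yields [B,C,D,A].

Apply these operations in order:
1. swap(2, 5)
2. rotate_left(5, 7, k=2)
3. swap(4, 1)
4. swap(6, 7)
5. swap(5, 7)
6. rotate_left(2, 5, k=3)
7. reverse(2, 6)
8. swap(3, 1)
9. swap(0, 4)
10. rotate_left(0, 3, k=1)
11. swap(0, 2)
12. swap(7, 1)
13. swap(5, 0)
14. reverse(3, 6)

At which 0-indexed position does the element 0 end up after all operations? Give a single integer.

After 1 (swap(2, 5)): [1, 2, 5, 0, 6, 3, 7, 4]
After 2 (rotate_left(5, 7, k=2)): [1, 2, 5, 0, 6, 4, 3, 7]
After 3 (swap(4, 1)): [1, 6, 5, 0, 2, 4, 3, 7]
After 4 (swap(6, 7)): [1, 6, 5, 0, 2, 4, 7, 3]
After 5 (swap(5, 7)): [1, 6, 5, 0, 2, 3, 7, 4]
After 6 (rotate_left(2, 5, k=3)): [1, 6, 3, 5, 0, 2, 7, 4]
After 7 (reverse(2, 6)): [1, 6, 7, 2, 0, 5, 3, 4]
After 8 (swap(3, 1)): [1, 2, 7, 6, 0, 5, 3, 4]
After 9 (swap(0, 4)): [0, 2, 7, 6, 1, 5, 3, 4]
After 10 (rotate_left(0, 3, k=1)): [2, 7, 6, 0, 1, 5, 3, 4]
After 11 (swap(0, 2)): [6, 7, 2, 0, 1, 5, 3, 4]
After 12 (swap(7, 1)): [6, 4, 2, 0, 1, 5, 3, 7]
After 13 (swap(5, 0)): [5, 4, 2, 0, 1, 6, 3, 7]
After 14 (reverse(3, 6)): [5, 4, 2, 3, 6, 1, 0, 7]

Answer: 6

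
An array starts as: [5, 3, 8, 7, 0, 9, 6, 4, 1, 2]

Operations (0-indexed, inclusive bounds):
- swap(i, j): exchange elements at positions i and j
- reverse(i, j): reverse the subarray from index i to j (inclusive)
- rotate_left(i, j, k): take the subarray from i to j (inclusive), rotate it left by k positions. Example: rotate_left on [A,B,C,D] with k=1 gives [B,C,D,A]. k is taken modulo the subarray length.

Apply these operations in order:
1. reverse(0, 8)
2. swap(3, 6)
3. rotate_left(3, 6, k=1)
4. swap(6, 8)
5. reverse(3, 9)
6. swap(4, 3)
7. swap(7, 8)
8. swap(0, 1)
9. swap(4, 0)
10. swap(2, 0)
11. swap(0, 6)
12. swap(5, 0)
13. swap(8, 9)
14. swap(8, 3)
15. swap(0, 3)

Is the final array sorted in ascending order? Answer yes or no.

After 1 (reverse(0, 8)): [1, 4, 6, 9, 0, 7, 8, 3, 5, 2]
After 2 (swap(3, 6)): [1, 4, 6, 8, 0, 7, 9, 3, 5, 2]
After 3 (rotate_left(3, 6, k=1)): [1, 4, 6, 0, 7, 9, 8, 3, 5, 2]
After 4 (swap(6, 8)): [1, 4, 6, 0, 7, 9, 5, 3, 8, 2]
After 5 (reverse(3, 9)): [1, 4, 6, 2, 8, 3, 5, 9, 7, 0]
After 6 (swap(4, 3)): [1, 4, 6, 8, 2, 3, 5, 9, 7, 0]
After 7 (swap(7, 8)): [1, 4, 6, 8, 2, 3, 5, 7, 9, 0]
After 8 (swap(0, 1)): [4, 1, 6, 8, 2, 3, 5, 7, 9, 0]
After 9 (swap(4, 0)): [2, 1, 6, 8, 4, 3, 5, 7, 9, 0]
After 10 (swap(2, 0)): [6, 1, 2, 8, 4, 3, 5, 7, 9, 0]
After 11 (swap(0, 6)): [5, 1, 2, 8, 4, 3, 6, 7, 9, 0]
After 12 (swap(5, 0)): [3, 1, 2, 8, 4, 5, 6, 7, 9, 0]
After 13 (swap(8, 9)): [3, 1, 2, 8, 4, 5, 6, 7, 0, 9]
After 14 (swap(8, 3)): [3, 1, 2, 0, 4, 5, 6, 7, 8, 9]
After 15 (swap(0, 3)): [0, 1, 2, 3, 4, 5, 6, 7, 8, 9]

Answer: yes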